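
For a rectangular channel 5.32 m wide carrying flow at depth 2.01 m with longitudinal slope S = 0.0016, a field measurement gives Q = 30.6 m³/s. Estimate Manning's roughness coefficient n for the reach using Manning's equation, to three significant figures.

A = b·y = 5.32 × 2.01 = 10.69 m²
P = b + 2y = 5.32 + 2×2.01 = 9.340 m
R = A/P = 10.69/9.340 = 1.145 m
n = (1/Q)·A·R^(2/3)·S^(1/2) = (1/30.6) × 10.69 × 1.094 × 0.04000 = 0.01530

0.0153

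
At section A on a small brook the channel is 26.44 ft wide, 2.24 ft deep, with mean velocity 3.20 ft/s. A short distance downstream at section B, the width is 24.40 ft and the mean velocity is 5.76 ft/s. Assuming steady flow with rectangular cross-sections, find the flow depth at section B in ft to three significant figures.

Q = A₁V₁ = (26.44×2.24) × 3.20 = 189.5 ft³/s
d₂ = Q/(b₂ V₂) = 189.5/(24.40×5.76) = 1.348 ft

1.35 ft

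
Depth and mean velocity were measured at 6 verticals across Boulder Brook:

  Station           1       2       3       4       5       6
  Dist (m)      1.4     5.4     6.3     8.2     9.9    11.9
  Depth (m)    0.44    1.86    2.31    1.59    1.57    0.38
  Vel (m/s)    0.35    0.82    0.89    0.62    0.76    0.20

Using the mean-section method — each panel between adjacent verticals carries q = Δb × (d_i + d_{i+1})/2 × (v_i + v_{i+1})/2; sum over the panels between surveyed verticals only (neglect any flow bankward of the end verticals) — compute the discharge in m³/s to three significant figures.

9.88 m³/s

Panel 1-2: Δb = 4 m, d̄ = (0.44+1.86)/2 = 1.15, v̄ = (0.35+0.82)/2 = 0.585 → q = 4×1.15×0.585 = 2.691 m³/s
Panel 2-3: Δb = 0.9 m, d̄ = (1.86+2.31)/2 = 2.085, v̄ = (0.82+0.89)/2 = 0.855 → q = 0.9×2.085×0.855 = 1.604 m³/s
Panel 3-4: Δb = 1.9 m, d̄ = (2.31+1.59)/2 = 1.95, v̄ = (0.89+0.62)/2 = 0.755 → q = 1.9×1.95×0.755 = 2.797 m³/s
Panel 4-5: Δb = 1.7 m, d̄ = (1.59+1.57)/2 = 1.58, v̄ = (0.62+0.76)/2 = 0.69 → q = 1.7×1.58×0.69 = 1.853 m³/s
Panel 5-6: Δb = 2 m, d̄ = (1.57+0.38)/2 = 0.975, v̄ = (0.76+0.20)/2 = 0.48 → q = 2×0.975×0.48 = 0.9360 m³/s
Q = Σ q = 9.882 m³/s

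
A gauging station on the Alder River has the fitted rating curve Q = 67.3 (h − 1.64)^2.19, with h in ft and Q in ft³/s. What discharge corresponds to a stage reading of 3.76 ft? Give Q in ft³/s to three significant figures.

349 ft³/s

Q = 67.3 × (3.76 − 1.64)^2.19 = 67.3 × 2.12^2.19 = 348.9 ft³/s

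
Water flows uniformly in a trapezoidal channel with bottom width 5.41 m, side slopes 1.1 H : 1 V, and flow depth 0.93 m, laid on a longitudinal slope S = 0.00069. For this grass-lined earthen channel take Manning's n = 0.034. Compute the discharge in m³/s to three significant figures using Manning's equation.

A = (b + z·y)·y = (5.41 + 1.1×0.93)×0.93 = 5.983 m²
P = b + 2y√(1+z²) = 5.41 + 2×0.93×√(1+1.1²) = 8.175 m
R = A/P = 5.983/8.175 = 0.7318 m
Q = (1/n)·A·R^(2/3)·S^(1/2) = (1/0.034) × 5.983 × 0.7318^(2/3) × 0.00069^(1/2) = 3.754 m³/s

3.75 m³/s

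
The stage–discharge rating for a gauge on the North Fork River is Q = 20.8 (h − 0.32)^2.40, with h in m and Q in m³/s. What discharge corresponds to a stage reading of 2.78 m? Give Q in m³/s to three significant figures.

180 m³/s

Q = 20.8 × (2.78 − 0.32)^2.40 = 20.8 × 2.46^2.40 = 180.4 m³/s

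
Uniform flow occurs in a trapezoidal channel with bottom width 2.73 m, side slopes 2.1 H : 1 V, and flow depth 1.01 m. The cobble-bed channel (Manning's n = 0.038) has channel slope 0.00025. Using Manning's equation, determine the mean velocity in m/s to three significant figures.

0.315 m/s

A = (b + z·y)·y = (2.73 + 2.1×1.01)×1.01 = 4.900 m²
P = b + 2y√(1+z²) = 2.73 + 2×1.01×√(1+2.1²) = 7.428 m
R = A/P = 4.900/7.428 = 0.6596 m
Q = (1/n)·A·R^(2/3)·S^(1/2) = (1/0.038) × 4.900 × 0.6596^(2/3) × 0.00025^(1/2) = 1.545 m³/s
V = Q/A = 1.545/4.900 = 0.3153 m/s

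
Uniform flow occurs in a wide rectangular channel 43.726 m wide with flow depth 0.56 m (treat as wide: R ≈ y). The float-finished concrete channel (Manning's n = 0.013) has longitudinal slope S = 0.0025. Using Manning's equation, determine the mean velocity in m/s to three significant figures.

A = b·y = 43.726 × 0.56 = 24.49 m²
Wide channel: R ≈ y = 0.56 m
Q = (1/n)·A·R^(2/3)·S^(1/2) = (1/0.013) × 24.49 × 0.5600^(2/3) × 0.0025^(1/2) = 63.99 m³/s
V = Q/A = 63.99/24.49 = 2.613 m/s

2.61 m/s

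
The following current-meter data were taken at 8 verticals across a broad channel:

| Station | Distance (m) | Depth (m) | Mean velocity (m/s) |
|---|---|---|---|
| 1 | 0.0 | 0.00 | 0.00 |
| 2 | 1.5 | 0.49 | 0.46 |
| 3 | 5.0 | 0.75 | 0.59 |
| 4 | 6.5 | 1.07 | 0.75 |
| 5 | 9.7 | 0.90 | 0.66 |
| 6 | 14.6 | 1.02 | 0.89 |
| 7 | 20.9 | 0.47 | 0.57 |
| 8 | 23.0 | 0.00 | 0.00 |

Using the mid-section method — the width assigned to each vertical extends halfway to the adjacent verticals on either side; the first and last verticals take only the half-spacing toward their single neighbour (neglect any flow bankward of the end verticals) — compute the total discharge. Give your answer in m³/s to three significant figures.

w_2 = (5.0 − 0.0)/2 = 2.5 m; q_2 = 0.46 × 0.49 × 2.5 = 0.5635 m³/s
w_3 = (6.5 − 1.5)/2 = 2.5 m; q_3 = 0.59 × 0.75 × 2.5 = 1.106 m³/s
w_4 = (9.7 − 5.0)/2 = 2.35 m; q_4 = 0.75 × 1.07 × 2.35 = 1.886 m³/s
w_5 = (14.6 − 6.5)/2 = 4.05 m; q_5 = 0.66 × 0.90 × 4.05 = 2.406 m³/s
w_6 = (20.9 − 9.7)/2 = 5.6 m; q_6 = 0.89 × 1.02 × 5.6 = 5.084 m³/s
w_7 = (23.0 − 14.6)/2 = 4.2 m; q_7 = 0.57 × 0.47 × 4.2 = 1.125 m³/s
Stations 1, 8 contribute zero (depth or velocity is 0).
Q = Σ qᵢ = 12.17 m³/s

12.2 m³/s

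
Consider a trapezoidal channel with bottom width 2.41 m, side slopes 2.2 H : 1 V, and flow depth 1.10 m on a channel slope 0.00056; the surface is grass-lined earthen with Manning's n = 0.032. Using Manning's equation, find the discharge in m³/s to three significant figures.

3.06 m³/s

A = (b + z·y)·y = (2.41 + 2.2×1.10)×1.10 = 5.313 m²
P = b + 2y√(1+z²) = 2.41 + 2×1.10×√(1+2.2²) = 7.727 m
R = A/P = 5.313/7.727 = 0.6876 m
Q = (1/n)·A·R^(2/3)·S^(1/2) = (1/0.032) × 5.313 × 0.6876^(2/3) × 0.00056^(1/2) = 3.061 m³/s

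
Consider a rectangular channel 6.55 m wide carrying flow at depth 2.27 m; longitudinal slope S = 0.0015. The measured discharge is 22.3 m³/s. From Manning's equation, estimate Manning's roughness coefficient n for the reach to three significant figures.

A = b·y = 6.55 × 2.27 = 14.87 m²
P = b + 2y = 6.55 + 2×2.27 = 11.09 m
R = A/P = 14.87/11.09 = 1.341 m
n = (1/Q)·A·R^(2/3)·S^(1/2) = (1/22.3) × 14.87 × 1.216 × 0.03873 = 0.03140

0.0314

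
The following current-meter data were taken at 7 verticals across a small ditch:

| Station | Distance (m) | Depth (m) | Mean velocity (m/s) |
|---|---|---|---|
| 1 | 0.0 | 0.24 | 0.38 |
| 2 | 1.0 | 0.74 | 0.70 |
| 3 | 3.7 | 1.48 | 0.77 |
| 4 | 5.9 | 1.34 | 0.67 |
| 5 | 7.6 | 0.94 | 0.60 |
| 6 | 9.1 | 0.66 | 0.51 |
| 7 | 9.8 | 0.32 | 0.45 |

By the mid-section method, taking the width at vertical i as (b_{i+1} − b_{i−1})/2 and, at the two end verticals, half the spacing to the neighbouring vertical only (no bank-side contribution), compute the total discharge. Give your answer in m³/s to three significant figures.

w_1 = (1.0 − 0.0)/2 = 0.5 m; q_1 = 0.38 × 0.24 × 0.5 = 0.04560 m³/s
w_2 = (3.7 − 0.0)/2 = 1.85 m; q_2 = 0.70 × 0.74 × 1.85 = 0.9583 m³/s
w_3 = (5.9 − 1.0)/2 = 2.45 m; q_3 = 0.77 × 1.48 × 2.45 = 2.792 m³/s
w_4 = (7.6 − 3.7)/2 = 1.95 m; q_4 = 0.67 × 1.34 × 1.95 = 1.751 m³/s
w_5 = (9.1 − 5.9)/2 = 1.6 m; q_5 = 0.60 × 0.94 × 1.6 = 0.9024 m³/s
w_6 = (9.8 − 7.6)/2 = 1.1 m; q_6 = 0.51 × 0.66 × 1.1 = 0.3703 m³/s
w_7 = (9.8 − 9.1)/2 = 0.35 m; q_7 = 0.45 × 0.32 × 0.35 = 0.05040 m³/s
Q = Σ qᵢ = 6.870 m³/s

6.87 m³/s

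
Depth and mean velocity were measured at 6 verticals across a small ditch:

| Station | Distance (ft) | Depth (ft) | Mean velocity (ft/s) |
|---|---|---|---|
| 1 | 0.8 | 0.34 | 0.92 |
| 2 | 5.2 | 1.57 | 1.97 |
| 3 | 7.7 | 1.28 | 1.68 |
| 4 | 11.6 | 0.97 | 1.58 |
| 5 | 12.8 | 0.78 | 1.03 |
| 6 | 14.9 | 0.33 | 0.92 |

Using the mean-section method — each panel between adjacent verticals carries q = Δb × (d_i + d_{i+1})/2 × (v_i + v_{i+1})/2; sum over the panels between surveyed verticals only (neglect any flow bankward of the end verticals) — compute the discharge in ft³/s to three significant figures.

22.2 ft³/s

Panel 1-2: Δb = 4.4 ft, d̄ = (0.34+1.57)/2 = 0.955, v̄ = (0.92+1.97)/2 = 1.445 → q = 4.4×0.955×1.445 = 6.072 ft³/s
Panel 2-3: Δb = 2.5 ft, d̄ = (1.57+1.28)/2 = 1.425, v̄ = (1.97+1.68)/2 = 1.825 → q = 2.5×1.425×1.825 = 6.502 ft³/s
Panel 3-4: Δb = 3.9 ft, d̄ = (1.28+0.97)/2 = 1.125, v̄ = (1.68+1.58)/2 = 1.63 → q = 3.9×1.125×1.63 = 7.152 ft³/s
Panel 4-5: Δb = 1.2 ft, d̄ = (0.97+0.78)/2 = 0.875, v̄ = (1.58+1.03)/2 = 1.305 → q = 1.2×0.875×1.305 = 1.370 ft³/s
Panel 5-6: Δb = 2.1 ft, d̄ = (0.78+0.33)/2 = 0.555, v̄ = (1.03+0.92)/2 = 0.975 → q = 2.1×0.555×0.975 = 1.136 ft³/s
Q = Σ q = 22.23 ft³/s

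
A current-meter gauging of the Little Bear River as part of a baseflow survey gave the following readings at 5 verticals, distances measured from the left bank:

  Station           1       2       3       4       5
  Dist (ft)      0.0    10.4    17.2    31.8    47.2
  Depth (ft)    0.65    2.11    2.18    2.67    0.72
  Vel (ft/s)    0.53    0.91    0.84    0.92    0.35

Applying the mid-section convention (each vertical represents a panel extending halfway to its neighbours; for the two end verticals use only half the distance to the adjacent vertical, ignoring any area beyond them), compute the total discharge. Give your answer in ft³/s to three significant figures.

w_1 = (10.4 − 0.0)/2 = 5.2 ft; q_1 = 0.53 × 0.65 × 5.2 = 1.791 ft³/s
w_2 = (17.2 − 0.0)/2 = 8.6 ft; q_2 = 0.91 × 2.11 × 8.6 = 16.51 ft³/s
w_3 = (31.8 − 10.4)/2 = 10.7 ft; q_3 = 0.84 × 2.18 × 10.7 = 19.59 ft³/s
w_4 = (47.2 − 17.2)/2 = 15 ft; q_4 = 0.92 × 2.67 × 15 = 36.85 ft³/s
w_5 = (47.2 − 31.8)/2 = 7.7 ft; q_5 = 0.35 × 0.72 × 7.7 = 1.940 ft³/s
Q = Σ qᵢ = 76.68 ft³/s

76.7 ft³/s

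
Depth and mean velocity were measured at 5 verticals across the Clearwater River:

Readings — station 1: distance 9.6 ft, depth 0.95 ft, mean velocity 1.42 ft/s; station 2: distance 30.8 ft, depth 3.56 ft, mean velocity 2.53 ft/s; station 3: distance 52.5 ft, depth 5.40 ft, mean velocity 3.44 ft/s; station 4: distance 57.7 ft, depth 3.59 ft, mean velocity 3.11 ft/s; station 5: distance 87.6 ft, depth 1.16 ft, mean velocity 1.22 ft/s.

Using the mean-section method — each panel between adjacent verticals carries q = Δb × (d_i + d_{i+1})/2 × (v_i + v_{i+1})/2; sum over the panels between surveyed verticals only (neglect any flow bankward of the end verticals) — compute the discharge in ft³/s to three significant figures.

Panel 1-2: Δb = 21.2 ft, d̄ = (0.95+3.56)/2 = 2.255, v̄ = (1.42+2.53)/2 = 1.975 → q = 21.2×2.255×1.975 = 94.42 ft³/s
Panel 2-3: Δb = 21.7 ft, d̄ = (3.56+5.40)/2 = 4.48, v̄ = (2.53+3.44)/2 = 2.985 → q = 21.7×4.48×2.985 = 290.2 ft³/s
Panel 3-4: Δb = 5.2 ft, d̄ = (5.40+3.59)/2 = 4.495, v̄ = (3.44+3.11)/2 = 3.275 → q = 5.2×4.495×3.275 = 76.55 ft³/s
Panel 4-5: Δb = 29.9 ft, d̄ = (3.59+1.16)/2 = 2.375, v̄ = (3.11+1.22)/2 = 2.165 → q = 29.9×2.375×2.165 = 153.7 ft³/s
Q = Σ q = 614.9 ft³/s

615 ft³/s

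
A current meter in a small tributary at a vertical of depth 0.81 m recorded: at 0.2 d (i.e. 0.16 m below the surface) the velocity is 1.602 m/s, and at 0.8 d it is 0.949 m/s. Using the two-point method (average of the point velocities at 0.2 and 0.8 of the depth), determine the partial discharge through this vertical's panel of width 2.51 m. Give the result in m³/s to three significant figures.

v̄ = (1.602 + 0.949) / 2 = 1.276 m/s
q = v̄ × d × w = 1.276 × 0.81 × 2.51 = 2.593 m³/s

2.59 m³/s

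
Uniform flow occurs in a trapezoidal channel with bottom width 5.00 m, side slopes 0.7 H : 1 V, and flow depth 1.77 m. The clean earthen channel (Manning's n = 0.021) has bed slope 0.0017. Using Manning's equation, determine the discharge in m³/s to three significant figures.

A = (b + z·y)·y = (5.00 + 0.7×1.77)×1.77 = 11.04 m²
P = b + 2y√(1+z²) = 5.00 + 2×1.77×√(1+0.7²) = 9.321 m
R = A/P = 11.04/9.321 = 1.185 m
Q = (1/n)·A·R^(2/3)·S^(1/2) = (1/0.021) × 11.04 × 1.185^(2/3) × 0.0017^(1/2) = 24.28 m³/s

24.3 m³/s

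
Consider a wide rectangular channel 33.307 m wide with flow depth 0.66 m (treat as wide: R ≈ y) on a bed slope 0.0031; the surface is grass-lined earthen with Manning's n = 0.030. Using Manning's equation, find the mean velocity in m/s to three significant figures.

A = b·y = 33.307 × 0.66 = 21.98 m²
Wide channel: R ≈ y = 0.66 m
Q = (1/n)·A·R^(2/3)·S^(1/2) = (1/0.030) × 21.98 × 0.6600^(2/3) × 0.0031^(1/2) = 30.93 m³/s
V = Q/A = 30.93/21.98 = 1.407 m/s

1.41 m/s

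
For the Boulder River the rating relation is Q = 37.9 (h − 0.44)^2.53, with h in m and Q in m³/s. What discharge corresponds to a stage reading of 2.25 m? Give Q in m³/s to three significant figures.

170 m³/s

Q = 37.9 × (2.25 − 0.44)^2.53 = 37.9 × 1.81^2.53 = 170.0 m³/s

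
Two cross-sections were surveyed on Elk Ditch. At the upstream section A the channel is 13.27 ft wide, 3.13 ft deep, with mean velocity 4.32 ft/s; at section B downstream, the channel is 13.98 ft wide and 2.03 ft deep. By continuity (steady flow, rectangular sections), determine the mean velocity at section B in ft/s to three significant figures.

6.32 ft/s

Q = A₁V₁ = (13.27×3.13) × 4.32 = 179.4 ft³/s
A₂ = 13.98 × 2.03 = 28.38 ft²
V₂ = Q/A₂ = 179.4/28.38 = 6.323 ft/s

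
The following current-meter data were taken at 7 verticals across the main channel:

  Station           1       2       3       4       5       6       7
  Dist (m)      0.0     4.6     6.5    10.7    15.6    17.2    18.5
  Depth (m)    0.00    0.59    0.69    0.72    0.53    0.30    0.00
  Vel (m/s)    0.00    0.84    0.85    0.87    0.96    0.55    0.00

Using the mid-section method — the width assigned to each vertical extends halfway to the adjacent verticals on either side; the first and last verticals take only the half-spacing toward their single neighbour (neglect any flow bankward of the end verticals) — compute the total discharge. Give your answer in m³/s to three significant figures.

w_2 = (6.5 − 0.0)/2 = 3.25 m; q_2 = 0.84 × 0.59 × 3.25 = 1.611 m³/s
w_3 = (10.7 − 4.6)/2 = 3.05 m; q_3 = 0.85 × 0.69 × 3.05 = 1.789 m³/s
w_4 = (15.6 − 6.5)/2 = 4.55 m; q_4 = 0.87 × 0.72 × 4.55 = 2.850 m³/s
w_5 = (17.2 − 10.7)/2 = 3.25 m; q_5 = 0.96 × 0.53 × 3.25 = 1.654 m³/s
w_6 = (18.5 − 15.6)/2 = 1.45 m; q_6 = 0.55 × 0.30 × 1.45 = 0.2393 m³/s
Stations 1, 7 contribute zero (depth or velocity is 0).
Q = Σ qᵢ = 8.142 m³/s

8.14 m³/s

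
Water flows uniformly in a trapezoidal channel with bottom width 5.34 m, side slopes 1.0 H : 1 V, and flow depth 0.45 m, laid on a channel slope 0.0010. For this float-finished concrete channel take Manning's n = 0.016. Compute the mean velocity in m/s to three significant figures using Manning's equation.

A = (b + z·y)·y = (5.34 + 1.0×0.45)×0.45 = 2.606 m²
P = b + 2y√(1+z²) = 5.34 + 2×0.45×√(1+1.0²) = 6.613 m
R = A/P = 2.606/6.613 = 0.3940 m
Q = (1/n)·A·R^(2/3)·S^(1/2) = (1/0.016) × 2.606 × 0.3940^(2/3) × 0.0010^(1/2) = 2.768 m³/s
V = Q/A = 2.768/2.606 = 1.062 m/s

1.06 m/s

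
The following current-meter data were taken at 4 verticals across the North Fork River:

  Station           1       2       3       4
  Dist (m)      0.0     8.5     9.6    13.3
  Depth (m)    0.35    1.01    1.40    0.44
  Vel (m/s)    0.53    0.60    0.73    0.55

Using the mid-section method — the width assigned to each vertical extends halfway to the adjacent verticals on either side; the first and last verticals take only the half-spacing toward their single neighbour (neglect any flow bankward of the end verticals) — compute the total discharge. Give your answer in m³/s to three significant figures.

w_1 = (8.5 − 0.0)/2 = 4.25 m; q_1 = 0.53 × 0.35 × 4.25 = 0.7884 m³/s
w_2 = (9.6 − 0.0)/2 = 4.8 m; q_2 = 0.60 × 1.01 × 4.8 = 2.909 m³/s
w_3 = (13.3 − 8.5)/2 = 2.4 m; q_3 = 0.73 × 1.40 × 2.4 = 2.453 m³/s
w_4 = (13.3 − 9.6)/2 = 1.85 m; q_4 = 0.55 × 0.44 × 1.85 = 0.4477 m³/s
Q = Σ qᵢ = 6.598 m³/s

6.60 m³/s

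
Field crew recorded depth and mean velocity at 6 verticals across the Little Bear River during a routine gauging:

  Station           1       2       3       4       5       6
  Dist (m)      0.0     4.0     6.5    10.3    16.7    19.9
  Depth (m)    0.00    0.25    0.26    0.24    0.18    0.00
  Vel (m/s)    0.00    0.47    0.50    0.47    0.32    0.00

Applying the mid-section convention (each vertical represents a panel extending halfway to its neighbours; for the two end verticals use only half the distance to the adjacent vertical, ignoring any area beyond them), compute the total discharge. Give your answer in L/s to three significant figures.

1640 L/s

w_2 = (6.5 − 0.0)/2 = 3.25 m; q_2 = 0.47 × 0.25 × 3.25 = 0.3819 m³/s
w_3 = (10.3 − 4.0)/2 = 3.15 m; q_3 = 0.50 × 0.26 × 3.15 = 0.4095 m³/s
w_4 = (16.7 − 6.5)/2 = 5.1 m; q_4 = 0.47 × 0.24 × 5.1 = 0.5753 m³/s
w_5 = (19.9 − 10.3)/2 = 4.8 m; q_5 = 0.32 × 0.18 × 4.8 = 0.2765 m³/s
Stations 1, 6 contribute zero (depth or velocity is 0).
Q = Σ qᵢ = 1.643 m³/s
= 1.643 × 1000 = 1643 L/s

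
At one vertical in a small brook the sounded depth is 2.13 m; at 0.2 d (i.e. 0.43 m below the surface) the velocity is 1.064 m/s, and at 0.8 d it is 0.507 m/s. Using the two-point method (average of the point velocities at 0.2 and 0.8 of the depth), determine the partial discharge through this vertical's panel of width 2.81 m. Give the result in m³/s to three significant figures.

v̄ = (1.064 + 0.507) / 2 = 0.7855 m/s
q = v̄ × d × w = 0.7855 × 2.13 × 2.81 = 4.701 m³/s

4.70 m³/s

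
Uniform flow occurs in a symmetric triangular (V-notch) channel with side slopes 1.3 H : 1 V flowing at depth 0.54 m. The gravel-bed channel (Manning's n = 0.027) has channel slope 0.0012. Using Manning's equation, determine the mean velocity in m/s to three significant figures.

0.459 m/s

A = z·y² = 1.3×0.54² = 0.3791 m²
P = 2y√(1+z²) = 2×0.54×√(1+1.3²) = 1.771 m
R = A/P = 0.3791/1.771 = 0.2140 m
Q = (1/n)·A·R^(2/3)·S^(1/2) = (1/0.027) × 0.3791 × 0.2140^(2/3) × 0.0012^(1/2) = 0.1740 m³/s
V = Q/A = 0.1740/0.3791 = 0.4590 m/s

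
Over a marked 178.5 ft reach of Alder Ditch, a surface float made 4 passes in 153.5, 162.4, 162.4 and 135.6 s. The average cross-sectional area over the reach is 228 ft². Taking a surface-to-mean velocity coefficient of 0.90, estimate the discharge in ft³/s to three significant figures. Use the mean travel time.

239 ft³/s

t̄ = (153.5 + 162.4 + 162.4 + 135.6) / 4 = 153.475 s
v_surface = L / t̄ = 178.5 / 153.475 = 1.163 ft/s
v_mean = 0.90 × 1.163 = 1.047 ft/s
Q = A × v_mean = 228 × 1.047 = 238.7 ft³/s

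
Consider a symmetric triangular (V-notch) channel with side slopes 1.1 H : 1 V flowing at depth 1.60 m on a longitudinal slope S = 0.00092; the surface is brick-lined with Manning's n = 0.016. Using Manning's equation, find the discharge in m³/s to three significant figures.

3.76 m³/s

A = z·y² = 1.1×1.60² = 2.816 m²
P = 2y√(1+z²) = 2×1.60×√(1+1.1²) = 4.757 m
R = A/P = 2.816/4.757 = 0.5920 m
Q = (1/n)·A·R^(2/3)·S^(1/2) = (1/0.016) × 2.816 × 0.5920^(2/3) × 0.00092^(1/2) = 3.764 m³/s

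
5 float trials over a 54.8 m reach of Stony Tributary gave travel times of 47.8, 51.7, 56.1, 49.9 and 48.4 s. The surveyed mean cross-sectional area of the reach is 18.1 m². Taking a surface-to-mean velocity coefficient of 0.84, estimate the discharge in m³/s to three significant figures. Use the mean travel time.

t̄ = (47.8 + 51.7 + 56.1 + 49.9 + 48.4) / 5 = 50.78 s
v_surface = L / t̄ = 54.8 / 50.78 = 1.079 m/s
v_mean = 0.84 × 1.079 = 0.9065 m/s
Q = A × v_mean = 18.1 × 0.9065 = 16.41 m³/s

16.4 m³/s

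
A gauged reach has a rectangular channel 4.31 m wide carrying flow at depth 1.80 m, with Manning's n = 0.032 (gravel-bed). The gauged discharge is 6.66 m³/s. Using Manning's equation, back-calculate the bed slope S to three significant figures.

0.000774

A = b·y = 4.31 × 1.80 = 7.758 m²
P = b + 2y = 4.31 + 2×1.80 = 7.910 m
R = A/P = 7.758/7.910 = 0.9808 m
S = (Q·n / (1·A·R^(2/3)))² = (6.66×0.032 / (1×7.758×0.9871))² = 0.0007744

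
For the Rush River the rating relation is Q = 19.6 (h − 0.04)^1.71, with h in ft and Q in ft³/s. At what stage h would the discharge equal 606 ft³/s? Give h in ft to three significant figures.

7.48 ft

h − h₀ = (Q/C)^(1/b) = (606/19.6)^(1/1.71) = 7.438 ft
h = 0.04 + 7.438 = 7.478 ft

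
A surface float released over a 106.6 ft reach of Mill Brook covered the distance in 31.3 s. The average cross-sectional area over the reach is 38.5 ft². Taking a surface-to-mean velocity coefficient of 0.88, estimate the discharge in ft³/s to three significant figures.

115 ft³/s

v_surface = L / t̄ = 106.6 / 31.3 = 3.406 ft/s
v_mean = 0.88 × 3.406 = 2.997 ft/s
Q = A × v_mean = 38.5 × 2.997 = 115.4 ft³/s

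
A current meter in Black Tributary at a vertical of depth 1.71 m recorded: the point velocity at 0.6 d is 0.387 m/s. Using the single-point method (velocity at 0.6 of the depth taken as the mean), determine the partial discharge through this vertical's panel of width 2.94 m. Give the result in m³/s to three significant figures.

v̄ = v₀.₆ = 0.387 m/s
q = v̄ × d × w = 0.3870 × 1.71 × 2.94 = 1.946 m³/s

1.95 m³/s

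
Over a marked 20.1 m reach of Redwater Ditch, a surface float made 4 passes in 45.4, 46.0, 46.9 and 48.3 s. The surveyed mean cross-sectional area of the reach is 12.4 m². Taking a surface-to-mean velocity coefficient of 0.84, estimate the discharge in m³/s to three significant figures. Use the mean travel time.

t̄ = (45.4 + 46.0 + 46.9 + 48.3) / 4 = 46.65 s
v_surface = L / t̄ = 20.1 / 46.65 = 0.4309 m/s
v_mean = 0.84 × 0.4309 = 0.3619 m/s
Q = A × v_mean = 12.4 × 0.3619 = 4.488 m³/s

4.49 m³/s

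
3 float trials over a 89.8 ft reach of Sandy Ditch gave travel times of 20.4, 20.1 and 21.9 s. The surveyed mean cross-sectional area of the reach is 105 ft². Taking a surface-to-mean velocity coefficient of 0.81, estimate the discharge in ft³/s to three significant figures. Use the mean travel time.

367 ft³/s

t̄ = (20.4 + 20.1 + 21.9) / 3 = 20.8 s
v_surface = L / t̄ = 89.8 / 20.8 = 4.317 ft/s
v_mean = 0.81 × 4.317 = 3.497 ft/s
Q = A × v_mean = 105 × 3.497 = 367.2 ft³/s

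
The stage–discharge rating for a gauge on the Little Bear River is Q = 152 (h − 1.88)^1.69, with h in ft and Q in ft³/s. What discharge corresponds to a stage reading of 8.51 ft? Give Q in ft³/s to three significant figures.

3720 ft³/s

Q = 152 × (8.51 − 1.88)^1.69 = 152 × 6.63^1.69 = 3717 ft³/s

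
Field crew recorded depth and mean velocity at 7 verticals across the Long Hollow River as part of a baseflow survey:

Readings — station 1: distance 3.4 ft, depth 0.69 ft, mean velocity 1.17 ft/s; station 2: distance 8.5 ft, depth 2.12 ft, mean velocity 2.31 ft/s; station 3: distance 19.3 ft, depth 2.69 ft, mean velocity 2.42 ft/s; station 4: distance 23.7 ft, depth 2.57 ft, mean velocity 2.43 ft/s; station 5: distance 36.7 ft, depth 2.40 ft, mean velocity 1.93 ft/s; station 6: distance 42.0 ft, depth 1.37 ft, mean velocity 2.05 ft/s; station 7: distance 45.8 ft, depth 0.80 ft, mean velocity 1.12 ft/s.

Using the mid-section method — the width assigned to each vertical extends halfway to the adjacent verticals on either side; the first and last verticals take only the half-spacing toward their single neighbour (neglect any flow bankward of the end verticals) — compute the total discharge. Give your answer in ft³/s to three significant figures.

202 ft³/s

w_1 = (8.5 − 3.4)/2 = 2.55 ft; q_1 = 1.17 × 0.69 × 2.55 = 2.059 ft³/s
w_2 = (19.3 − 3.4)/2 = 7.95 ft; q_2 = 2.31 × 2.12 × 7.95 = 38.93 ft³/s
w_3 = (23.7 − 8.5)/2 = 7.6 ft; q_3 = 2.42 × 2.69 × 7.6 = 49.47 ft³/s
w_4 = (36.7 − 19.3)/2 = 8.7 ft; q_4 = 2.43 × 2.57 × 8.7 = 54.33 ft³/s
w_5 = (42.0 − 23.7)/2 = 9.15 ft; q_5 = 1.93 × 2.40 × 9.15 = 42.38 ft³/s
w_6 = (45.8 − 36.7)/2 = 4.55 ft; q_6 = 2.05 × 1.37 × 4.55 = 12.78 ft³/s
w_7 = (45.8 − 42.0)/2 = 1.9 ft; q_7 = 1.12 × 0.80 × 1.9 = 1.702 ft³/s
Q = Σ qᵢ = 201.7 ft³/s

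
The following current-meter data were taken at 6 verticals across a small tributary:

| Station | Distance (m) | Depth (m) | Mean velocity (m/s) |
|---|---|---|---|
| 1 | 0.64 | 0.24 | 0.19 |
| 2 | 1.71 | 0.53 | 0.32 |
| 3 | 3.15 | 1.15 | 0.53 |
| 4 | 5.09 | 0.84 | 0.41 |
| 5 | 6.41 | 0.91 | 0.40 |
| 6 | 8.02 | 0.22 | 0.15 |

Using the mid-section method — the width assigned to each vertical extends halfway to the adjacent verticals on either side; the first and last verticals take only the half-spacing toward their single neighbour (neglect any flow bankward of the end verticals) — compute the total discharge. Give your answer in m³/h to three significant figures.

w_1 = (1.71 − 0.64)/2 = 0.535 m; q_1 = 0.19 × 0.24 × 0.535 = 0.02440 m³/s
w_2 = (3.15 − 0.64)/2 = 1.255 m; q_2 = 0.32 × 0.53 × 1.255 = 0.2128 m³/s
w_3 = (5.09 − 1.71)/2 = 1.69 m; q_3 = 0.53 × 1.15 × 1.69 = 1.030 m³/s
w_4 = (6.41 − 3.15)/2 = 1.63 m; q_4 = 0.41 × 0.84 × 1.63 = 0.5614 m³/s
w_5 = (8.02 − 5.09)/2 = 1.465 m; q_5 = 0.40 × 0.91 × 1.465 = 0.5333 m³/s
w_6 = (8.02 − 6.41)/2 = 0.805 m; q_6 = 0.15 × 0.22 × 0.805 = 0.02657 m³/s
Q = Σ qᵢ = 2.388 m³/s
= 2.388 × 3600 = 8599 m³/h

8600 m³/h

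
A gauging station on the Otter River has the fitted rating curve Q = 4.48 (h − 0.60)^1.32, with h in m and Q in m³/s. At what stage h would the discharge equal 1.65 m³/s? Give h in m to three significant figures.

1.07 m

h − h₀ = (Q/C)^(1/b) = (1.65/4.48)^(1/1.32) = 0.4692 m
h = 0.60 + 0.4692 = 1.069 m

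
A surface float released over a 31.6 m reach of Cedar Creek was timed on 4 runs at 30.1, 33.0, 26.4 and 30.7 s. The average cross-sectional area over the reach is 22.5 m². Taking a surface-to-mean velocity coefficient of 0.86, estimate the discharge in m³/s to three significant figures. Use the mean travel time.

20.3 m³/s

t̄ = (30.1 + 33.0 + 26.4 + 30.7) / 4 = 30.05 s
v_surface = L / t̄ = 31.6 / 30.05 = 1.052 m/s
v_mean = 0.86 × 1.052 = 0.9044 m/s
Q = A × v_mean = 22.5 × 0.9044 = 20.35 m³/s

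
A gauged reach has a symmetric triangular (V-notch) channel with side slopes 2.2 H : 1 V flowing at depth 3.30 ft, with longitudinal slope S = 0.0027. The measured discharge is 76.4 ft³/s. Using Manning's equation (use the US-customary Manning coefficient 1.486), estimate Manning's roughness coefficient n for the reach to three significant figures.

0.0318

A = z·y² = 2.2×3.30² = 23.96 ft²
P = 2y√(1+z²) = 2×3.30×√(1+2.2²) = 15.95 ft
R = A/P = 23.96/15.95 = 1.502 ft
n = (1.486/Q)·A·R^(2/3)·S^(1/2) = (1.486/76.4) × 23.96 × 1.312 × 0.05196 = 0.03176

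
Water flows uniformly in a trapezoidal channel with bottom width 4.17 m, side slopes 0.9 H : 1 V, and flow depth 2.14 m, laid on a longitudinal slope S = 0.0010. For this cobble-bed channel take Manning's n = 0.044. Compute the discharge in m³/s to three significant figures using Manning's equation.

11.2 m³/s

A = (b + z·y)·y = (4.17 + 0.9×2.14)×2.14 = 13.05 m²
P = b + 2y√(1+z²) = 4.17 + 2×2.14×√(1+0.9²) = 9.928 m
R = A/P = 13.05/9.928 = 1.314 m
Q = (1/n)·A·R^(2/3)·S^(1/2) = (1/0.044) × 13.05 × 1.314^(2/3) × 0.0010^(1/2) = 11.25 m³/s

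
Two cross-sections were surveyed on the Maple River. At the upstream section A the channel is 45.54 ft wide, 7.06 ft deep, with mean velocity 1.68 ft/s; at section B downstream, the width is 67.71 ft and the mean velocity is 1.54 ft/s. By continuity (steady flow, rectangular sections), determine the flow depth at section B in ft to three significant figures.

Q = A₁V₁ = (45.54×7.06) × 1.68 = 540.1 ft³/s
d₂ = Q/(b₂ V₂) = 540.1/(67.71×1.54) = 5.180 ft

5.18 ft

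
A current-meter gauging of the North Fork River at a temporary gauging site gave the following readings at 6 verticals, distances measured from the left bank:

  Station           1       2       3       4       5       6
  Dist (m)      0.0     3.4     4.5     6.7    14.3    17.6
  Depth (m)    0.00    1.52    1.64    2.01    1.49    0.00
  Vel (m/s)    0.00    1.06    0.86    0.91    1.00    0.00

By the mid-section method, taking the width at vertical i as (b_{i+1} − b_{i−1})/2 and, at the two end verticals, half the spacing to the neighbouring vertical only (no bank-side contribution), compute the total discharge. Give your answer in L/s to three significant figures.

23000 L/s

w_2 = (4.5 − 0.0)/2 = 2.25 m; q_2 = 1.06 × 1.52 × 2.25 = 3.625 m³/s
w_3 = (6.7 − 3.4)/2 = 1.65 m; q_3 = 0.86 × 1.64 × 1.65 = 2.327 m³/s
w_4 = (14.3 − 4.5)/2 = 4.9 m; q_4 = 0.91 × 2.01 × 4.9 = 8.963 m³/s
w_5 = (17.6 − 6.7)/2 = 5.45 m; q_5 = 1.00 × 1.49 × 5.45 = 8.121 m³/s
Stations 1, 6 contribute zero (depth or velocity is 0).
Q = Σ qᵢ = 23.04 m³/s
= 23.04 × 1000 = 23040 L/s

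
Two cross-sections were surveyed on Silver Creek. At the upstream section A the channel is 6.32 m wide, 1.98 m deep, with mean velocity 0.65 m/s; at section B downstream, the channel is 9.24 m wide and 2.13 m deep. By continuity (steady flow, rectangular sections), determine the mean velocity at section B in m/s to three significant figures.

0.413 m/s

Q = A₁V₁ = (6.32×1.98) × 0.65 = 8.134 m³/s
A₂ = 9.24 × 2.13 = 19.68 m²
V₂ = Q/A₂ = 8.134/19.68 = 0.4133 m/s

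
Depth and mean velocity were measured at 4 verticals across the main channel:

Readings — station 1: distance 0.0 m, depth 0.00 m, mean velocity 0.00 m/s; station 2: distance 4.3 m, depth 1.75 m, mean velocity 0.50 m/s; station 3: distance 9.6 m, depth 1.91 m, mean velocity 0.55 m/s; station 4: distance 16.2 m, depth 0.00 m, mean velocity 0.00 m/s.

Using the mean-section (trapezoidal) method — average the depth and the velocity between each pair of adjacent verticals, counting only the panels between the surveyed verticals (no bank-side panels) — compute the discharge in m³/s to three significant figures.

Panel 1-2: Δb = 4.3 m, d̄ = (0.00+1.75)/2 = 0.875, v̄ = (0.00+0.50)/2 = 0.25 → q = 4.3×0.875×0.25 = 0.9406 m³/s
Panel 2-3: Δb = 5.3 m, d̄ = (1.75+1.91)/2 = 1.83, v̄ = (0.50+0.55)/2 = 0.525 → q = 5.3×1.83×0.525 = 5.092 m³/s
Panel 3-4: Δb = 6.6 m, d̄ = (1.91+0.00)/2 = 0.955, v̄ = (0.55+0.00)/2 = 0.275 → q = 6.6×0.955×0.275 = 1.733 m³/s
Q = Σ q = 7.766 m³/s

7.77 m³/s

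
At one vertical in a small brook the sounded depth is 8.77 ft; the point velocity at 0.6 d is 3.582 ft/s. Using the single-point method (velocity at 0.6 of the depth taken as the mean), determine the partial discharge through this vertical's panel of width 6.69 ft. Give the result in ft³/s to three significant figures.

210 ft³/s

v̄ = v₀.₆ = 3.582 ft/s
q = v̄ × d × w = 3.582 × 8.77 × 6.69 = 210.2 ft³/s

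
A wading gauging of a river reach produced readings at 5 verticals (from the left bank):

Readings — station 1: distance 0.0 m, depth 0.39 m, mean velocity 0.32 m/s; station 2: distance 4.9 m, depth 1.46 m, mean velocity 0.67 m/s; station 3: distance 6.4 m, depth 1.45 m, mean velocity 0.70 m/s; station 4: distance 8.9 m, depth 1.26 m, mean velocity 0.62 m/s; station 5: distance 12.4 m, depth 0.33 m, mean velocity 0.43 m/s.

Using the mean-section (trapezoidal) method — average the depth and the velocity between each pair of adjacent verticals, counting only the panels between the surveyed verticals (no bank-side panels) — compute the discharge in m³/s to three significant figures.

Panel 1-2: Δb = 4.9 m, d̄ = (0.39+1.46)/2 = 0.925, v̄ = (0.32+0.67)/2 = 0.495 → q = 4.9×0.925×0.495 = 2.244 m³/s
Panel 2-3: Δb = 1.5 m, d̄ = (1.46+1.45)/2 = 1.455, v̄ = (0.67+0.70)/2 = 0.685 → q = 1.5×1.455×0.685 = 1.495 m³/s
Panel 3-4: Δb = 2.5 m, d̄ = (1.45+1.26)/2 = 1.355, v̄ = (0.70+0.62)/2 = 0.66 → q = 2.5×1.355×0.66 = 2.236 m³/s
Panel 4-5: Δb = 3.5 m, d̄ = (1.26+0.33)/2 = 0.795, v̄ = (0.62+0.43)/2 = 0.525 → q = 3.5×0.795×0.525 = 1.461 m³/s
Q = Σ q = 7.435 m³/s

7.44 m³/s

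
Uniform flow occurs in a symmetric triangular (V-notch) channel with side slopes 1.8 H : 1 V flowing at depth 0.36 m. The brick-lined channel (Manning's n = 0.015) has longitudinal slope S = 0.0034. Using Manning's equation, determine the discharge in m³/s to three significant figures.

A = z·y² = 1.8×0.36² = 0.2333 m²
P = 2y√(1+z²) = 2×0.36×√(1+1.8²) = 1.483 m
R = A/P = 0.2333/1.483 = 0.1573 m
Q = (1/n)·A·R^(2/3)·S^(1/2) = (1/0.015) × 0.2333 × 0.1573^(2/3) × 0.0034^(1/2) = 0.2643 m³/s

0.264 m³/s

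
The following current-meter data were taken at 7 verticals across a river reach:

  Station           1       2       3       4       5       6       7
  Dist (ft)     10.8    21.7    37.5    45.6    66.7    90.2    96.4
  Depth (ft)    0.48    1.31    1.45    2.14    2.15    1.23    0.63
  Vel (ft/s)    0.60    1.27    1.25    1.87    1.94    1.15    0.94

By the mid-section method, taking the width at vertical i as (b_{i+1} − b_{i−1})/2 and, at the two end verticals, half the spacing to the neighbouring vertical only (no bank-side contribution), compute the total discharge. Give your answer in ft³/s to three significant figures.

w_1 = (21.7 − 10.8)/2 = 5.45 ft; q_1 = 0.60 × 0.48 × 5.45 = 1.570 ft³/s
w_2 = (37.5 − 10.8)/2 = 13.35 ft; q_2 = 1.27 × 1.31 × 13.35 = 22.21 ft³/s
w_3 = (45.6 − 21.7)/2 = 11.95 ft; q_3 = 1.25 × 1.45 × 11.95 = 21.66 ft³/s
w_4 = (66.7 − 37.5)/2 = 14.6 ft; q_4 = 1.87 × 2.14 × 14.6 = 58.43 ft³/s
w_5 = (90.2 − 45.6)/2 = 22.3 ft; q_5 = 1.94 × 2.15 × 22.3 = 93.01 ft³/s
w_6 = (96.4 − 66.7)/2 = 14.85 ft; q_6 = 1.15 × 1.23 × 14.85 = 21.01 ft³/s
w_7 = (96.4 − 90.2)/2 = 3.1 ft; q_7 = 0.94 × 0.63 × 3.1 = 1.836 ft³/s
Q = Σ qᵢ = 219.7 ft³/s

220 ft³/s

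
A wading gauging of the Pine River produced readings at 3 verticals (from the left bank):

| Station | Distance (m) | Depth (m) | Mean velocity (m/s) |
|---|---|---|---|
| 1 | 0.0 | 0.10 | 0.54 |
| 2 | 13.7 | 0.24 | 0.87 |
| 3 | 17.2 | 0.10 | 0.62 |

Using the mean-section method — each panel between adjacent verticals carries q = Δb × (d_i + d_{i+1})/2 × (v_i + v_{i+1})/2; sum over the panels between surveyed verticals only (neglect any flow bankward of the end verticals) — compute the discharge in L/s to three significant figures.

2090 L/s

Panel 1-2: Δb = 13.7 m, d̄ = (0.10+0.24)/2 = 0.17, v̄ = (0.54+0.87)/2 = 0.705 → q = 13.7×0.17×0.705 = 1.642 m³/s
Panel 2-3: Δb = 3.5 m, d̄ = (0.24+0.10)/2 = 0.17, v̄ = (0.87+0.62)/2 = 0.745 → q = 3.5×0.17×0.745 = 0.4433 m³/s
Q = Σ q = 2.085 m³/s
= 2.085 × 1000 = 2085 L/s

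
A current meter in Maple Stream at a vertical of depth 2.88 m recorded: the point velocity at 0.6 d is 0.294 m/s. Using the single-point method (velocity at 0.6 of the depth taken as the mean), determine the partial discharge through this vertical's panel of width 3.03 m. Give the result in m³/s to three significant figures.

v̄ = v₀.₆ = 0.294 m/s
q = v̄ × d × w = 0.2940 × 2.88 × 3.03 = 2.566 m³/s

2.57 m³/s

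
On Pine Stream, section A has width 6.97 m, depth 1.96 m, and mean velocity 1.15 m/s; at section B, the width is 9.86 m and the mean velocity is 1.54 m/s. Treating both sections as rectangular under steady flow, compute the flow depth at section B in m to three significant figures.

1.03 m

Q = A₁V₁ = (6.97×1.96) × 1.15 = 15.71 m³/s
d₂ = Q/(b₂ V₂) = 15.71/(9.86×1.54) = 1.035 m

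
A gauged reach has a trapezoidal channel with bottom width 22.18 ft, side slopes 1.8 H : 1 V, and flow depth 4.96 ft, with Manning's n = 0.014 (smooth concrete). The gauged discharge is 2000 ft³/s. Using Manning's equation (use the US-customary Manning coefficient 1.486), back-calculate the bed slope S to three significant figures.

A = (b + z·y)·y = (22.18 + 1.8×4.96)×4.96 = 154.3 ft²
P = b + 2y√(1+z²) = 22.18 + 2×4.96×√(1+1.8²) = 42.61 ft
R = A/P = 154.3/42.61 = 3.621 ft
S = (Q·n / (1.486·A·R^(2/3)))² = (2000×0.014 / (1.486×154.3×2.358))² = 0.002682

0.00268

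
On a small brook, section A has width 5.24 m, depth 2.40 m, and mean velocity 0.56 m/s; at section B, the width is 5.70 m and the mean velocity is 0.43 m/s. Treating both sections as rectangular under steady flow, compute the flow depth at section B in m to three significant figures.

Q = A₁V₁ = (5.24×2.40) × 0.56 = 7.043 m³/s
d₂ = Q/(b₂ V₂) = 7.043/(5.70×0.43) = 2.873 m

2.87 m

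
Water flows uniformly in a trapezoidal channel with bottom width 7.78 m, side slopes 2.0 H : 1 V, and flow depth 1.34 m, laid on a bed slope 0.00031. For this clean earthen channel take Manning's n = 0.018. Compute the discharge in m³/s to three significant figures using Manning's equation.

A = (b + z·y)·y = (7.78 + 2.0×1.34)×1.34 = 14.02 m²
P = b + 2y√(1+z²) = 7.78 + 2×1.34×√(1+2.0²) = 13.77 m
R = A/P = 14.02/13.77 = 1.018 m
Q = (1/n)·A·R^(2/3)·S^(1/2) = (1/0.018) × 14.02 × 1.018^(2/3) × 0.00031^(1/2) = 13.87 m³/s

13.9 m³/s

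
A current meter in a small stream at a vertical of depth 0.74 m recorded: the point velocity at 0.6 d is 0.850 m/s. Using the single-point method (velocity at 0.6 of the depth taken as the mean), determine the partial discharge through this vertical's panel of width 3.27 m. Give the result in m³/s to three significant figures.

v̄ = v₀.₆ = 0.850 m/s
q = v̄ × d × w = 0.8500 × 0.74 × 3.27 = 2.057 m³/s

2.06 m³/s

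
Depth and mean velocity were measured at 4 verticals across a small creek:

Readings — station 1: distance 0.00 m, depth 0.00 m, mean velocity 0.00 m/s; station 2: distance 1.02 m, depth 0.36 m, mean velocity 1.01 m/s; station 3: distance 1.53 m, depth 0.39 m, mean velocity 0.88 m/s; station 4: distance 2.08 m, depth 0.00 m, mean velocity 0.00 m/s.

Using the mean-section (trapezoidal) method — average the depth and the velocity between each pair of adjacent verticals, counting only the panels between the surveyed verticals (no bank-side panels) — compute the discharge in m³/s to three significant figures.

Panel 1-2: Δb = 1.02 m, d̄ = (0.00+0.36)/2 = 0.18, v̄ = (0.00+1.01)/2 = 0.505 → q = 1.02×0.18×0.505 = 0.09272 m³/s
Panel 2-3: Δb = 0.51 m, d̄ = (0.36+0.39)/2 = 0.375, v̄ = (1.01+0.88)/2 = 0.945 → q = 0.51×0.375×0.945 = 0.1807 m³/s
Panel 3-4: Δb = 0.55 m, d̄ = (0.39+0.00)/2 = 0.195, v̄ = (0.88+0.00)/2 = 0.44 → q = 0.55×0.195×0.44 = 0.04719 m³/s
Q = Σ q = 0.3206 m³/s

0.321 m³/s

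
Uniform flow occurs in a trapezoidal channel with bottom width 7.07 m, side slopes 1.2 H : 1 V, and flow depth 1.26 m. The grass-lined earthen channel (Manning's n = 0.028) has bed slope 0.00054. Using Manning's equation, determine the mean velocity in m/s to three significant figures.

0.820 m/s

A = (b + z·y)·y = (7.07 + 1.2×1.26)×1.26 = 10.81 m²
P = b + 2y√(1+z²) = 7.07 + 2×1.26×√(1+1.2²) = 11.01 m
R = A/P = 10.81/11.01 = 0.9825 m
Q = (1/n)·A·R^(2/3)·S^(1/2) = (1/0.028) × 10.81 × 0.9825^(2/3) × 0.00054^(1/2) = 8.869 m³/s
V = Q/A = 8.869/10.81 = 0.8202 m/s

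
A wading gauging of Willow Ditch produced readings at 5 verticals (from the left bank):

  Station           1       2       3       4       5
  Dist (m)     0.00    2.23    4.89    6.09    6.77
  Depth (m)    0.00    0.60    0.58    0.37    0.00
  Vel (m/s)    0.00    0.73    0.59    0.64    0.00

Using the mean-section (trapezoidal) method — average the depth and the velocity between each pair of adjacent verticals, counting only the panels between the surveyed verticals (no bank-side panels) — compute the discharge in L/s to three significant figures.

Panel 1-2: Δb = 2.23 m, d̄ = (0.00+0.60)/2 = 0.3, v̄ = (0.00+0.73)/2 = 0.365 → q = 2.23×0.3×0.365 = 0.2442 m³/s
Panel 2-3: Δb = 2.66 m, d̄ = (0.60+0.58)/2 = 0.59, v̄ = (0.73+0.59)/2 = 0.66 → q = 2.66×0.59×0.66 = 1.036 m³/s
Panel 3-4: Δb = 1.2 m, d̄ = (0.58+0.37)/2 = 0.475, v̄ = (0.59+0.64)/2 = 0.615 → q = 1.2×0.475×0.615 = 0.3506 m³/s
Panel 4-5: Δb = 0.68 m, d̄ = (0.37+0.00)/2 = 0.185, v̄ = (0.64+0.00)/2 = 0.32 → q = 0.68×0.185×0.32 = 0.04026 m³/s
Q = Σ q = 1.671 m³/s
= 1.671 × 1000 = 1671 L/s

1670 L/s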